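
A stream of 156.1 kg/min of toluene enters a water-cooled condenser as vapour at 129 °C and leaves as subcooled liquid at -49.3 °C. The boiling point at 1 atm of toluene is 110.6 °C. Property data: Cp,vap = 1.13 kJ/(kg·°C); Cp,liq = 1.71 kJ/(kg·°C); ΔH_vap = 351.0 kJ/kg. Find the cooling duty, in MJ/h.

vapour 129→110.6 °C: -20.792 kJ/kg
condensation at 110.6 °C: -351 kJ/kg
liquid 110.6→-49.3 °C: -273.43 kJ/kg
Δh = -20.792 + -351 + -273.43 = -645.22 kJ/kg
Q = ṁ·Δh = 156.1 kg/min × -645.22 kJ/kg = -100720 kJ/min
|Q| = 1678.6 kW = 6043.1 MJ/h

Q_c = 6040 MJ/h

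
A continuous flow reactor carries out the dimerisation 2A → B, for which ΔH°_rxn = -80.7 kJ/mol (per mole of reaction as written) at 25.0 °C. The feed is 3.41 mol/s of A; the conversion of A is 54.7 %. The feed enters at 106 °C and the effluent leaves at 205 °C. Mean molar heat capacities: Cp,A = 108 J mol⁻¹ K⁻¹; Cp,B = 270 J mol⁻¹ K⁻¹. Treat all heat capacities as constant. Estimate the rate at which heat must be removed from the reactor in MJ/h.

Q_out = 107 MJ/h

Extent of reaction ξ = 0.547 × 3.41 / 2 = 0.93264 mol/s
Reaction term: ξ·ΔH°_rxn = 0.93264 × -80.7 = -75.264 kJ/s
Sensible, feed 106→25 °C: -29.831 kJ/s
Outlet flows (mol/s): A 1.5447, B 0.93264
Sensible, products 25→205 °C: 75.356 kJ/s
Q = ΔH = -29.739 kJ/s = -29.739 kW
Heat removed = 107.06 MJ/h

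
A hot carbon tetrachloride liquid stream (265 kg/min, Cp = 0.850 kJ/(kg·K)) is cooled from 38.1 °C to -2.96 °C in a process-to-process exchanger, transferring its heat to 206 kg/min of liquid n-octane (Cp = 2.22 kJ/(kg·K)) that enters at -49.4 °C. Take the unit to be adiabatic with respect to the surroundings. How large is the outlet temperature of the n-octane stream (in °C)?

T_c,out = -29.2 °C

Heat released by hot stream: Q = 265 × 0.850 × (38.1 − -2.96) = 9248.8 kJ/min
Energy balance on cold side (adiabatic exchanger): Q = ṁ_c·Cp_c·(T_c,out − T_c,in)
T_c,out = -49.4 + 9248.8/(206 × 2.22) = -29.176 °C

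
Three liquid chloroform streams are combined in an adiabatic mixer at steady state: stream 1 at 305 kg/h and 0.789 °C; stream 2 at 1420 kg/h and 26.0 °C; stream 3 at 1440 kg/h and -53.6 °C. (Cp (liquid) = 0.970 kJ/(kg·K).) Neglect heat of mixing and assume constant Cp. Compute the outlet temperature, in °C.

Adiabatic, steady state ⇒ Σ ṁᵢCp,ᵢ(T_out − Tᵢ) = 0
T_out = Σ ṁᵢCp,ᵢTᵢ / Σ ṁᵢCp,ᵢ
      = -38823 / 3070 = -12.646 °C

T_out = -12.6 °C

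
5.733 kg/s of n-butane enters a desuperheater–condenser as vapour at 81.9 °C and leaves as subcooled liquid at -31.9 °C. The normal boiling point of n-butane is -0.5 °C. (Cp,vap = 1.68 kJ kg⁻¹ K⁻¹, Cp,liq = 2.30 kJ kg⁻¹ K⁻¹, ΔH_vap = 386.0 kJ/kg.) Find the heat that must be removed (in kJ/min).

Q_c = 205000 kJ/min

vapour 81.9→-0.5 °C: -138.43 kJ/kg
condensation at -0.5 °C: -386 kJ/kg
liquid -0.5→-31.9 °C: -72.22 kJ/kg
Δh = -138.43 + -386 + -72.22 = -596.65 kJ/kg
Q = ṁ·Δh = 5.733 kg/s × -596.65 kJ/kg = -3420.6 kJ/s
|Q| = 3420.6 kW = 205240 kJ/min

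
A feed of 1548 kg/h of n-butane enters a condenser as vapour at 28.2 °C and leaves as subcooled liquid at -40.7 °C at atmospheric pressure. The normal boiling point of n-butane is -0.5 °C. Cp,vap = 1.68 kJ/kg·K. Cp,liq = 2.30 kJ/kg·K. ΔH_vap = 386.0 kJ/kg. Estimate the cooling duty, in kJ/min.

Q_c = 13600 kJ/min

vapour 28.2→-0.5 °C: -48.216 kJ/kg
condensation at -0.5 °C: -386 kJ/kg
liquid -0.5→-40.7 °C: -92.46 kJ/kg
Δh = -48.216 + -386 + -92.46 = -526.68 kJ/kg
Q = ṁ·Δh = 1548 kg/h × -526.68 kJ/kg = -815290 kJ/h
|Q| = 226.47 kW = 13588 kJ/min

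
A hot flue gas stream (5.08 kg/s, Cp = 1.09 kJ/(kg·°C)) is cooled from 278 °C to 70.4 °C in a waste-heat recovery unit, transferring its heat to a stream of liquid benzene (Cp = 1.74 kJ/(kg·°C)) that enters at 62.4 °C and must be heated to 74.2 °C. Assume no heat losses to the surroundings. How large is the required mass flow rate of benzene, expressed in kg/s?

ṁ_c = 56.0 kg/s

Heat released by hot stream: Q = 5.08 × 1.09 × (278 − 70.4) = 1149.5 kJ/s
Energy balance on cold side (adiabatic exchanger): Q = ṁ_c·Cp_c·(T_c,out − T_c,in)
ṁ_c = 1149.5 / [1.74 × (74.2 − 62.4)] = 55.987 kg/s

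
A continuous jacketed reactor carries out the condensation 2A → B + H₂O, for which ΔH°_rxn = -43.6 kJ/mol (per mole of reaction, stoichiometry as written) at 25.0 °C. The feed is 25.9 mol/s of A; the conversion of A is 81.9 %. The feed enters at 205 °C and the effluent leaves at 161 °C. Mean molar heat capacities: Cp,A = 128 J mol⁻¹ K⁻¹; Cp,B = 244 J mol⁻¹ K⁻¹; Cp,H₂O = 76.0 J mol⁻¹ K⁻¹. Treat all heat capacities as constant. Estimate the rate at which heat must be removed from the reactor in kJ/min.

Extent of reaction ξ = 0.819 × 25.9 / 2 = 10.606 mol/s
Reaction term: ξ·ΔH°_rxn = 10.606 × -43.6 = -462.42 kJ/s
Sensible, feed 205→25 °C: -596.74 kJ/s
Outlet flows (mol/s): A 4.6879, B 10.606, H₂O 10.606
Sensible, products 25→161 °C: 543.18 kJ/s
Q = ΔH = -515.98 kJ/s = -515.98 kW
Heat removed = 30959 kJ/min

Q_out = 31000 kJ/min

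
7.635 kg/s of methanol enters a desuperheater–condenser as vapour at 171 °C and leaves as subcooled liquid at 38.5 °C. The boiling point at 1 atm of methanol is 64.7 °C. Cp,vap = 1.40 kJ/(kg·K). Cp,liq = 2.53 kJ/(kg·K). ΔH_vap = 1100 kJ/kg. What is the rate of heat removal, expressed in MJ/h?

vapour 171→64.7 °C: -148.82 kJ/kg
condensation at 64.7 °C: -1100 kJ/kg
liquid 64.7→38.5 °C: -66.286 kJ/kg
Δh = -148.82 + -1100 + -66.286 = -1315.1 kJ/kg
Q = ṁ·Δh = 7.635 kg/s × -1315.1 kJ/kg = -10041 kJ/s
|Q| = 10041 kW = 36147 MJ/h

Q_c = 36100 MJ/h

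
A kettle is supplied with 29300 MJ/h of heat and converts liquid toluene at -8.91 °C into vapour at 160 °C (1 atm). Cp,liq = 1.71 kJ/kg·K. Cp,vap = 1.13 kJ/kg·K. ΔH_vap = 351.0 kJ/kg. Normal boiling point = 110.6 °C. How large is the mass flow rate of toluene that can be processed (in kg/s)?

ṁ = 13.3 kg/s

Δh = 1.71×(110.6−-8.91) + 351.0 + 1.13×(160−110.6) = 611.18 kJ/kg
Q = 29300 MJ/h = 8138.9 kJ/s = 8138.9 kJ/s
ṁ = Q/Δh = 8138.9 / 611.18 = 13.317 kg/s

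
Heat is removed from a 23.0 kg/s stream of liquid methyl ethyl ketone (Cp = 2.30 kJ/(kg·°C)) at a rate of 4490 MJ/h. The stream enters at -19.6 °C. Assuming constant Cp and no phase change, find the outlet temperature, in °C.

Q = 4490 MJ/h = 1247.2 kJ/s
ΔT = Q/(ṁ·Cp) = 1247.2/(23.0×2.30) = 23.577 K
T_out = -19.6 − 23.577 = -43.177 °C

T_out = -43.2 °C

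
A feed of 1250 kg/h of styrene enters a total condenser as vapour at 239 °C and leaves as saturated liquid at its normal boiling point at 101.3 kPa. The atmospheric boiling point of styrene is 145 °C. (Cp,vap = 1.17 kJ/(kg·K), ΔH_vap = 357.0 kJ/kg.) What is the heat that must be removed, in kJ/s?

Q_c = 162 kJ/s

vapour 239→145 °C: -109.98 kJ/kg
condensation at 145 °C: -357 kJ/kg
Δh = -109.98 + -357 = -466.98 kJ/kg
Q = ṁ·Δh = 1250 kg/h × -466.98 kJ/kg = -583720 kJ/h
|Q| = 162.15 kW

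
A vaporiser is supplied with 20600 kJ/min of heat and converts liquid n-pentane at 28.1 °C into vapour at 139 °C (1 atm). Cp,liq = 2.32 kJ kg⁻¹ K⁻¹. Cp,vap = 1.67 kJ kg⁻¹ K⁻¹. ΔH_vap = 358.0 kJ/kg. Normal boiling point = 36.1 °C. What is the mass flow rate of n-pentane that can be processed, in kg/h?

ṁ = 2250 kg/h

Δh = 2.32×(36.1−28.1) + 358.0 + 1.67×(139−36.1) = 548.4 kJ/kg
Q = 20600 kJ/min = 343.33 kJ/s = 1.236e+06 kJ/h
ṁ = Q/Δh = 1.236e+06 / 548.4 = 2253.8 kg/h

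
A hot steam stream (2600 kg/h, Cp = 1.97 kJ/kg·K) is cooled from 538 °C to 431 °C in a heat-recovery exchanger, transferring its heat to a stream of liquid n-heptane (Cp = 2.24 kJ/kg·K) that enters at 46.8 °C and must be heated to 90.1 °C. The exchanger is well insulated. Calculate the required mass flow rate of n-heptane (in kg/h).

ṁ_c = 5650 kg/h

Heat released by hot stream: Q = 2600 × 1.97 × (538 − 431) = 548050 kJ/h
Energy balance on cold side (adiabatic exchanger): Q = ṁ_c·Cp_c·(T_c,out − T_c,in)
ṁ_c = 548050 / [2.24 × (90.1 − 46.8)] = 5650.5 kg/h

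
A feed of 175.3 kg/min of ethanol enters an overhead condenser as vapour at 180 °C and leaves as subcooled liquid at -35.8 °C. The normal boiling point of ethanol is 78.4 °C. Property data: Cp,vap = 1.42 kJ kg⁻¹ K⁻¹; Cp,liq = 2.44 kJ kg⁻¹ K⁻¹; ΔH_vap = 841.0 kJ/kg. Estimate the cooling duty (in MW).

Q_c = 3.69 MW

vapour 180→78.4 °C: -144.27 kJ/kg
condensation at 78.4 °C: -841 kJ/kg
liquid 78.4→-35.8 °C: -278.65 kJ/kg
Δh = -144.27 + -841 + -278.65 = -1263.9 kJ/kg
Q = ṁ·Δh = 175.3 kg/min × -1263.9 kJ/kg = -221570 kJ/min
|Q| = 3692.8 kW = 3.6928 MW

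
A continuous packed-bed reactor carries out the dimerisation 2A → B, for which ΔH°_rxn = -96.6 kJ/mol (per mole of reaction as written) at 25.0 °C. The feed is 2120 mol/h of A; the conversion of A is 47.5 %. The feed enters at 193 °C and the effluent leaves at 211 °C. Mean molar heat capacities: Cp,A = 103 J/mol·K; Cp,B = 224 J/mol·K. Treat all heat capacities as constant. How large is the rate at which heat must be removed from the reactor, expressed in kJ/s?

Q_out = 12.0 kJ/s

Extent of reaction ξ = 0.475 × 2120 / 2 = 503.5 mol/h
Reaction term: ξ·ΔH°_rxn = 503.5 × -96.6 = -48638 kJ/h
Sensible, feed 193→25 °C: -36684 kJ/h
Outlet flows (mol/h): A 1113, B 503.5
Sensible, products 25→211 °C: 42301 kJ/h
Q = ΔH = -43022 kJ/h = -11.951 kW
Heat removed = 11.951 kJ/s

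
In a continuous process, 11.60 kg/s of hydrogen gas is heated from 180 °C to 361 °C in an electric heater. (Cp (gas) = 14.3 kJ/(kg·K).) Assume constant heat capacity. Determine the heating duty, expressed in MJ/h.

Q = 108000 MJ/h

Q = ṁ·Cp·ΔT = 11.60 × 14.3 × (361 − 180) = 30024 kJ/s
Heating duty = 108090 MJ/h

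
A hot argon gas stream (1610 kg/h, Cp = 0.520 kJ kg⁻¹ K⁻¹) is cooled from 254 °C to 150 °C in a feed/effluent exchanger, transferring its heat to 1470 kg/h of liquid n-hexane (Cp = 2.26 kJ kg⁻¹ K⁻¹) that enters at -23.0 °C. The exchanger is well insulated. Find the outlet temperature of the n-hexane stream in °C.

Heat released by hot stream: Q = 1610 × 0.520 × (254 − 150) = 87069 kJ/h
Energy balance on cold side (adiabatic exchanger): Q = ṁ_c·Cp_c·(T_c,out − T_c,in)
T_c,out = -23.0 + 87069/(1470 × 2.26) = 3.2082 °C

T_c,out = 3.21 °C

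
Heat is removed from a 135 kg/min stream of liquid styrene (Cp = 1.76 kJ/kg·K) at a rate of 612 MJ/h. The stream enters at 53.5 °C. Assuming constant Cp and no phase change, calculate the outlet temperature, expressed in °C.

T_out = 10.6 °C

Q = 612 MJ/h = 10200 kJ/min
ΔT = Q/(ṁ·Cp) = 10200/(135×1.76) = 42.929 K
T_out = 53.5 − 42.929 = 10.571 °C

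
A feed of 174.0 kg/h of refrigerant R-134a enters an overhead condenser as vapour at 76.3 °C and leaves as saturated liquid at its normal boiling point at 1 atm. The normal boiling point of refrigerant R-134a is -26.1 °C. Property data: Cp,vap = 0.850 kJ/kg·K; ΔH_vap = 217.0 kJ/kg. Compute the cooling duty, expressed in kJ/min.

Q_c = 882 kJ/min

vapour 76.3→-26.1 °C: -87.04 kJ/kg
condensation at -26.1 °C: -217 kJ/kg
Δh = -87.04 + -217 = -304.04 kJ/kg
Q = ṁ·Δh = 174.0 kg/h × -304.04 kJ/kg = -52903 kJ/h
|Q| = 14.695 kW = 881.72 kJ/min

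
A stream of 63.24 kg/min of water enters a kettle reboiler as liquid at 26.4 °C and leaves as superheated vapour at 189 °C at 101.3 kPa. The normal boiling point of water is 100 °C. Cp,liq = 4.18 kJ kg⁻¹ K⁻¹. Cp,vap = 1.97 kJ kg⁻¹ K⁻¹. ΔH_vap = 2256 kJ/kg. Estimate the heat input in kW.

liquid 26.4→100 °C: 307.65 kJ/kg
vaporisation at 100 °C: 2256 kJ/kg
vapour 100→189 °C: 175.33 kJ/kg
Δh = 307.65 + 2256 + 175.33 = 2739 kJ/kg
Q = ṁ·Δh = 63.24 kg/min × 2739 kJ/kg = 173210 kJ/min
|Q| = 2886.9 kW

Q = 2890 kW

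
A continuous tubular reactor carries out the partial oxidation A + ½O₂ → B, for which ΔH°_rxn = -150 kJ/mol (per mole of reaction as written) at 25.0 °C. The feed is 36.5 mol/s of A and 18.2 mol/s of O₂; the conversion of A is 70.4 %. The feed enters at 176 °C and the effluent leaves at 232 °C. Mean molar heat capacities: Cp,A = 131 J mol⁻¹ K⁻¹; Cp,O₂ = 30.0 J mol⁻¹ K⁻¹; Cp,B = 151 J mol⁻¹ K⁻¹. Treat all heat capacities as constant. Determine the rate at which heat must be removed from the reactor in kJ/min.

Q_out = 212000 kJ/min

Extent of reaction ξ = 0.704 × 36.5 = 25.696 mol/s
Reaction term: ξ·ΔH°_rxn = 25.696 × -150 = -3854.4 kJ/s
Sensible, feed 176→25 °C: -804.45 kJ/s
Outlet flows (mol/s): A 10.804, O₂ 5.352, B 25.696
Sensible, products 25→232 °C: 1129.4 kJ/s
Q = ΔH = -3529.5 kJ/s = -3529.5 kW
Heat removed = 211770 kJ/min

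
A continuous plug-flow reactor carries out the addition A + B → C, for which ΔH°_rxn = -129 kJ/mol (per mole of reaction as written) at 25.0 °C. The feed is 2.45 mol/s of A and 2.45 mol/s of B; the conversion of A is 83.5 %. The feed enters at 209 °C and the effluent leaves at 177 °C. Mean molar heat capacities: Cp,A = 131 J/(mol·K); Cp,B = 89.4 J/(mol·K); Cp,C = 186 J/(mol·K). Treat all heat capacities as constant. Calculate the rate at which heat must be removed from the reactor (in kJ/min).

Extent of reaction ξ = 0.835 × 2.45 = 2.0457 mol/s
Reaction term: ξ·ΔH°_rxn = 2.0457 × -129 = -263.9 kJ/s
Sensible, feed 209→25 °C: -99.356 kJ/s
Outlet flows (mol/s): A 0.40425, B 0.40425, C 2.0457
Sensible, products 25→177 °C: 71.38 kJ/s
Q = ΔH = -291.88 kJ/s = -291.88 kW
Heat removed = 17513 kJ/min

Q_out = 17500 kJ/min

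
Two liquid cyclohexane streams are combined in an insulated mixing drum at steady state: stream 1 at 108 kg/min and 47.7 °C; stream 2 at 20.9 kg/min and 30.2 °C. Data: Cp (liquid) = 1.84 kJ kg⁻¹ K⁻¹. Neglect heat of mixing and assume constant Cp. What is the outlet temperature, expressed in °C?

Adiabatic, steady state ⇒ Σ ṁᵢCp,ᵢ(T_out − Tᵢ) = 0
Σ ṁᵢCp,ᵢTᵢ = 108×1.84×47.7 + 20.9×1.84×30.2 = 10640
Σ ṁᵢCp,ᵢ = 108×1.84 + 20.9×1.84 = 237.18
T_out = 10640 / 237.18 = 44.863 °C

T_out = 44.9 °C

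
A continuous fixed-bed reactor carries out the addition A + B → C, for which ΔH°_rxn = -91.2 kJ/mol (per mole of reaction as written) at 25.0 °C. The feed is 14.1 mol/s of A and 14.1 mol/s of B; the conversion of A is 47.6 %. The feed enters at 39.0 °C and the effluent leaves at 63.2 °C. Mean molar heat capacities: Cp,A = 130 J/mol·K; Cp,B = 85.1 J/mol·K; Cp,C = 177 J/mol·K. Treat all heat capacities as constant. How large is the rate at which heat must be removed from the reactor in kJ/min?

Q_out = 32900 kJ/min

Extent of reaction ξ = 0.476 × 14.1 = 6.7116 mol/s
Reaction term: ξ·ΔH°_rxn = 6.7116 × -91.2 = -612.1 kJ/s
Sensible, feed 39.0→25 °C: -42.461 kJ/s
Outlet flows (mol/s): A 7.3884, B 7.3884, C 6.7116
Sensible, products 25→63.2 °C: 106.09 kJ/s
Q = ΔH = -548.47 kJ/s = -548.47 kW
Heat removed = 32908 kJ/min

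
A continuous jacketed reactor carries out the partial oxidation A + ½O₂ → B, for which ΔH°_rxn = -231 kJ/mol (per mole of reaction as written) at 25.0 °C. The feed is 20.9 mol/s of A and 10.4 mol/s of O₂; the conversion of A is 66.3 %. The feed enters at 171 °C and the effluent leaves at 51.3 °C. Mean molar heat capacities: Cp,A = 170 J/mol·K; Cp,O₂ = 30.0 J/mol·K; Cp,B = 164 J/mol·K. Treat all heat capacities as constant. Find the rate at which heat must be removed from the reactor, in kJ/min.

Q_out = 220000 kJ/min

Extent of reaction ξ = 0.663 × 20.9 = 13.857 mol/s
Reaction term: ξ·ΔH°_rxn = 13.857 × -231 = -3200.9 kJ/s
Sensible, feed 171→25 °C: -564.29 kJ/s
Outlet flows (mol/s): A 7.0433, O₂ 3.4717, B 13.857
Sensible, products 25→51.3 °C: 93.996 kJ/s
Q = ΔH = -3671.2 kJ/s = -3671.2 kW
Heat removed = 220270 kJ/min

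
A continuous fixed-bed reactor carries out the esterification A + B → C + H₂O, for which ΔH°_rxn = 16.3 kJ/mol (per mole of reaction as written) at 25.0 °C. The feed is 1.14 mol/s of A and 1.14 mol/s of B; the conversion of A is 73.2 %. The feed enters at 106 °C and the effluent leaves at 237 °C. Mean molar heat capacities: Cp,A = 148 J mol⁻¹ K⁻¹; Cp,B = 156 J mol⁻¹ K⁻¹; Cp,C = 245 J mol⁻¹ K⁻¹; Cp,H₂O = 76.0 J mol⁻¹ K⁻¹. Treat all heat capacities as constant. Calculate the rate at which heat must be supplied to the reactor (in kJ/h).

Q_in = 223000 kJ/h

Extent of reaction ξ = 0.732 × 1.14 = 0.83448 mol/s
Reaction term: ξ·ΔH°_rxn = 0.83448 × 16.3 = 13.602 kJ/s
Sensible, feed 106→25 °C: -28.071 kJ/s
Outlet flows (mol/s): A 0.30552, B 0.30552, C 0.83448, H₂O 0.83448
Sensible, products 25→237 °C: 76.478 kJ/s
Q = ΔH = 62.009 kJ/s = 62.009 kW
Heat supplied = 223230 kJ/h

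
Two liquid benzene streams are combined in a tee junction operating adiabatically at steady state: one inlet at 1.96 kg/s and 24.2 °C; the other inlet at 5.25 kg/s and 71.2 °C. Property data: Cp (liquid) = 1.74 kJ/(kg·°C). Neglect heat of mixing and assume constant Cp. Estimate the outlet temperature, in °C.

Energy balance with Q = 0: Σ ṁᵢCp,ᵢ(T_out − Tᵢ) = 0
Σ ṁᵢCp,ᵢTᵢ = 1.96×1.74×24.2 + 5.25×1.74×71.2 = 732.94
Σ ṁᵢCp,ᵢ = 1.96×1.74 + 5.25×1.74 = 12.545
T_out = 732.94 / 12.545 = 58.423 °C

T_out = 58.4 °C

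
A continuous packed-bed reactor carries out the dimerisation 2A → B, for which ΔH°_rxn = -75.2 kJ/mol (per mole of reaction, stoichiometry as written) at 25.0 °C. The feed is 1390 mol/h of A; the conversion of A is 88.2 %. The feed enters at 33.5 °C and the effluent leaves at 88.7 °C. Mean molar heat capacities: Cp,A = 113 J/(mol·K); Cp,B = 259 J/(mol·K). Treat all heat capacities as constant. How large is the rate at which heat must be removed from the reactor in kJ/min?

Extent of reaction ξ = 0.882 × 1390 / 2 = 612.99 mol/h
Reaction term: ξ·ΔH°_rxn = 612.99 × -75.2 = -46097 kJ/h
Sensible, feed 33.5→25 °C: -1335.1 kJ/h
Outlet flows (mol/h): A 164.02, B 612.99
Sensible, products 25→88.7 °C: 11294 kJ/h
Q = ΔH = -36138 kJ/h = -10.038 kW
Heat removed = 602.3 kJ/min

Q_out = 602 kJ/min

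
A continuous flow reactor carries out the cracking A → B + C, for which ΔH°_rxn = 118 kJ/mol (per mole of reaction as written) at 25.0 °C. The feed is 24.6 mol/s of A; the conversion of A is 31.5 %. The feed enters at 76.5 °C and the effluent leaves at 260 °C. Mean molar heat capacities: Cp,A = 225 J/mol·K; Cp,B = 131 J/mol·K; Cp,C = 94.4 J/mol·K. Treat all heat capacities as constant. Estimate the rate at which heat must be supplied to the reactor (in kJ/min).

Extent of reaction ξ = 0.315 × 24.6 = 7.749 mol/s
Reaction term: ξ·ΔH°_rxn = 7.749 × 118 = 914.38 kJ/s
Sensible, feed 76.5→25 °C: -285.05 kJ/s
Outlet flows (mol/s): A 16.851, B 7.749, C 7.749
Sensible, products 25→260 °C: 1301.5 kJ/s
Q = ΔH = 1930.8 kJ/s = 1930.8 kW
Heat supplied = 115850 kJ/min

Q_in = 116000 kJ/min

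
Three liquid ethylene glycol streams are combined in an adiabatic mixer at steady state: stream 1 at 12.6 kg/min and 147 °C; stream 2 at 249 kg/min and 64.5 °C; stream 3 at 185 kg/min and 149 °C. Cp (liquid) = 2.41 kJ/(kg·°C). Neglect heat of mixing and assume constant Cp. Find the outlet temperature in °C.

T_out = 102 °C

No heat crosses the boundary, so H_out = H_in.
T_out = Σ ṁᵢCp,ᵢTᵢ / Σ ṁᵢCp,ᵢ
      = 109600 / 1076.3 = 101.83 °C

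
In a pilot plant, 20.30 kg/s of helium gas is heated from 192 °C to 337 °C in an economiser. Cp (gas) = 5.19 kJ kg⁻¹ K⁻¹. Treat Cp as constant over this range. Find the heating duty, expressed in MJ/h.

Q = 55000 MJ/h

Q = ṁ·Cp·ΔT = 20.30 × 5.19 × (337 − 192) = 15277 kJ/s
Heating duty = 54996 MJ/h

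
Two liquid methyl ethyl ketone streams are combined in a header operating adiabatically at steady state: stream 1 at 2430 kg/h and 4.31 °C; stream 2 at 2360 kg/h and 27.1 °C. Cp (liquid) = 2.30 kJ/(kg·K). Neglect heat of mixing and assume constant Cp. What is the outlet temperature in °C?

No heat crosses the boundary, so H_out = H_in.
Σ ṁᵢCp,ᵢTᵢ = 2430×2.30×4.31 + 2360×2.30×27.1 = 171190
Σ ṁᵢCp,ᵢ = 2430×2.30 + 2360×2.30 = 11017
T_out = 171190 / 11017 = 15.538 °C

T_out = 15.5 °C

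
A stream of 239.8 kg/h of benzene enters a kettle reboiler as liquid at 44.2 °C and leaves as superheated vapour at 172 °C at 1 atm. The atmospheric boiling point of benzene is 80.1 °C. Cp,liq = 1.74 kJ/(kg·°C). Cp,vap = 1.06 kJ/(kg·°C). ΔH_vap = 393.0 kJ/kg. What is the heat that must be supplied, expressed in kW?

Q = 36.8 kW

liquid 44.2→80.1 °C: 62.466 kJ/kg
vaporisation at 80.1 °C: 393 kJ/kg
vapour 80.1→172 °C: 97.414 kJ/kg
Δh = 62.466 + 393 + 97.414 = 552.88 kJ/kg
Q = ṁ·Δh = 239.8 kg/h × 552.88 kJ/kg = 132580 kJ/h
|Q| = 36.828 kW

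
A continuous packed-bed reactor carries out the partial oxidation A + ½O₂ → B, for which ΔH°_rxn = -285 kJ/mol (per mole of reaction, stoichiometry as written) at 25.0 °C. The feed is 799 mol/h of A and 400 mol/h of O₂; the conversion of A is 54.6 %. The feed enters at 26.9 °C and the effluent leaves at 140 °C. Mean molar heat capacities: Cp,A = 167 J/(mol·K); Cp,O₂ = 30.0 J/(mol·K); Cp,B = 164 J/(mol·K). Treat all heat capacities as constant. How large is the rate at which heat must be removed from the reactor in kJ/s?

Q_out = 30.2 kJ/s

Extent of reaction ξ = 0.546 × 799 = 436.25 mol/h
Reaction term: ξ·ΔH°_rxn = 436.25 × -285 = -124330 kJ/h
Sensible, feed 26.9→25 °C: -276.32 kJ/h
Outlet flows (mol/h): A 362.75, O₂ 181.87, B 436.25
Sensible, products 25→140 °C: 15822 kJ/h
Q = ΔH = -108790 kJ/h = -30.219 kW
Heat removed = 30.219 kJ/s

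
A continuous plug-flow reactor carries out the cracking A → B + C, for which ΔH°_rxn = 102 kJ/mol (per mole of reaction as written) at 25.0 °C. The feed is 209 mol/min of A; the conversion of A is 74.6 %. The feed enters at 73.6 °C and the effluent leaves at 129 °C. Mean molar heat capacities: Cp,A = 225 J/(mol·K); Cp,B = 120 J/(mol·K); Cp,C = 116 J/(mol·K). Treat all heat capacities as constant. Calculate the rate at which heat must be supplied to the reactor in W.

Extent of reaction ξ = 0.746 × 209 = 155.91 mol/min
Reaction term: ξ·ΔH°_rxn = 155.91 × 102 = 15903 kJ/min
Sensible, feed 73.6→25 °C: -2285.4 kJ/min
Outlet flows (mol/min): A 53.086, B 155.91, C 155.91
Sensible, products 25→129 °C: 5069 kJ/min
Q = ΔH = 18687 kJ/min = 311.45 kW
Heat supplied = 311450 W

Q_in = 311000 W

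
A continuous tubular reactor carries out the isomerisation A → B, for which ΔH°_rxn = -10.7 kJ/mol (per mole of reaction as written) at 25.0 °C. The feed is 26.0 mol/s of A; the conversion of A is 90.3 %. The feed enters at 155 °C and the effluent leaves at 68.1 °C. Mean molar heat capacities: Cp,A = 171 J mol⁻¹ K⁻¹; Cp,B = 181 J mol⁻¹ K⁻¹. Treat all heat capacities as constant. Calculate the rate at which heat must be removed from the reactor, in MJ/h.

Q_out = 2260 MJ/h

Extent of reaction ξ = 0.903 × 26.0 = 23.478 mol/s
Reaction term: ξ·ΔH°_rxn = 23.478 × -10.7 = -251.21 kJ/s
Sensible, feed 155→25 °C: -577.98 kJ/s
Outlet flows (mol/s): A 2.522, B 23.478
Sensible, products 25→68.1 °C: 201.74 kJ/s
Q = ΔH = -627.45 kJ/s = -627.45 kW
Heat removed = 2258.8 MJ/h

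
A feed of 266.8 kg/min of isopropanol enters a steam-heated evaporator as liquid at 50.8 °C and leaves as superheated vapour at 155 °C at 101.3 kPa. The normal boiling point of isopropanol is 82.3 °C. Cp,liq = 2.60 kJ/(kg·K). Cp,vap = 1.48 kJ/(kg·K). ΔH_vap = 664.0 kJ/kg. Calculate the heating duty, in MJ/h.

Q = 13700 MJ/h

liquid 50.8→82.3 °C: 81.9 kJ/kg
vaporisation at 82.3 °C: 664 kJ/kg
vapour 82.3→155 °C: 107.6 kJ/kg
Δh = 81.9 + 664 + 107.6 = 853.5 kJ/kg
Q = ṁ·Δh = 266.8 kg/min × 853.5 kJ/kg = 227710 kJ/min
|Q| = 3795.2 kW = 13663 MJ/h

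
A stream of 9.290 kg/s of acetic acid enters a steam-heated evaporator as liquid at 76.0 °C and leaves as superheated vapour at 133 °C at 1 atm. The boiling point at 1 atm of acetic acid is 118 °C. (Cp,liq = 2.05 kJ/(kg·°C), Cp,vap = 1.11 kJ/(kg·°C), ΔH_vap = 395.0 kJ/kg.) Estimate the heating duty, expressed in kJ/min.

Q = 277000 kJ/min

liquid 76.0→118 °C: 86.1 kJ/kg
vaporisation at 118 °C: 395 kJ/kg
vapour 118→133 °C: 16.65 kJ/kg
Δh = 86.1 + 395 + 16.65 = 497.75 kJ/kg
Q = ṁ·Δh = 9.290 kg/s × 497.75 kJ/kg = 4624.1 kJ/s
|Q| = 4624.1 kW = 277450 kJ/min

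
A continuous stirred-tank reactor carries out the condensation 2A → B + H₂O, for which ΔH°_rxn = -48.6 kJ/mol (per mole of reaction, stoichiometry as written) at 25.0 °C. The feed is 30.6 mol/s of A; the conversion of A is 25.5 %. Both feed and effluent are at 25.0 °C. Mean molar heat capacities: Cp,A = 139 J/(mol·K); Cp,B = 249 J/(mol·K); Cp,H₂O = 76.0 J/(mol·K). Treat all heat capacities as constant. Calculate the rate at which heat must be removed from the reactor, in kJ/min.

Extent of reaction ξ = 0.255 × 30.6 / 2 = 3.9015 mol/s
Reaction term: ξ·ΔH°_rxn = 3.9015 × -48.6 = -189.61 kJ/s
Q = ΔH = -189.61 kJ/s = -189.61 kW
Heat removed = 11377 kJ/min

Q_out = 11400 kJ/min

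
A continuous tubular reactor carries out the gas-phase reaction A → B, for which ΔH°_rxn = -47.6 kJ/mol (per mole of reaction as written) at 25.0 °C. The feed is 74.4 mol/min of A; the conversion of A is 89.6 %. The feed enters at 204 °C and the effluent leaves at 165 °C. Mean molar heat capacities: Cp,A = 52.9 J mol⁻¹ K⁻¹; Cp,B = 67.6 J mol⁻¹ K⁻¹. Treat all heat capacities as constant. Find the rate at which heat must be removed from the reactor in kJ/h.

Q_out = 191000 kJ/h

Extent of reaction ξ = 0.896 × 74.4 = 66.662 mol/min
Reaction term: ξ·ΔH°_rxn = 66.662 × -47.6 = -3173.1 kJ/min
Sensible, feed 204→25 °C: -704.5 kJ/min
Outlet flows (mol/min): A 7.7376, B 66.662
Sensible, products 25→165 °C: 688.2 kJ/min
Q = ΔH = -3189.4 kJ/min = -53.157 kW
Heat removed = 191370 kJ/h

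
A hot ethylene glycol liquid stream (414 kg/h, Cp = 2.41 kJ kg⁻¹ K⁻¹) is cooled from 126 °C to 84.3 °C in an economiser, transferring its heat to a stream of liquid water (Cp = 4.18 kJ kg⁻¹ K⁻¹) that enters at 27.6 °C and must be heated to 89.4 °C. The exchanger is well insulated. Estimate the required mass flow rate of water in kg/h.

Heat released by hot stream: Q = 414 × 2.41 × (126 − 84.3) = 41606 kJ/h
Energy balance on cold side (adiabatic exchanger): Q = ṁ_c·Cp_c·(T_c,out − T_c,in)
ṁ_c = 41606 / [4.18 × (89.4 − 27.6)] = 161.06 kg/h

ṁ_c = 161 kg/h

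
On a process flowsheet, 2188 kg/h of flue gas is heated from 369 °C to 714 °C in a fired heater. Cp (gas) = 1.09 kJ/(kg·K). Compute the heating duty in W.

Q = ṁ·Cp·ΔT = 2188 × 1.09 × (714 − 369) = 822800 kJ/h
Converting: 822800 / 3600 s = 228.55 kW
Heating duty = 228550 W

Q = 229000 W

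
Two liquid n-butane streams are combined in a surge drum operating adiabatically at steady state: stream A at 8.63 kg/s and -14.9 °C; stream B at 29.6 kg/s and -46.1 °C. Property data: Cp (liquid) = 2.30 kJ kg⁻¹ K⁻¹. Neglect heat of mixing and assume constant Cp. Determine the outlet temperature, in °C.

No heat crosses the boundary, so H_out = H_in.
T_out = Σ ṁᵢCp,ᵢTᵢ / Σ ṁᵢCp,ᵢ
      = -3434.2 / 87.929 = -39.057 °C

T_out = -39.1 °C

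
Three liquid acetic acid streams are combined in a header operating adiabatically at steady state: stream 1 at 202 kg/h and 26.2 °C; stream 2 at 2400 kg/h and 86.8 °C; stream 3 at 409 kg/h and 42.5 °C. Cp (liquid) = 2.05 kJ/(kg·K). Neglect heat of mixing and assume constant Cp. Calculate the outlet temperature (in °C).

T_out = 76.7 °C

Adiabatic, steady state ⇒ Σ ṁᵢCp,ᵢ(T_out − Tᵢ) = 0
T_out = Σ ṁᵢCp,ᵢTᵢ / Σ ṁᵢCp,ᵢ
      = 473540 / 6172.6 = 76.717 °C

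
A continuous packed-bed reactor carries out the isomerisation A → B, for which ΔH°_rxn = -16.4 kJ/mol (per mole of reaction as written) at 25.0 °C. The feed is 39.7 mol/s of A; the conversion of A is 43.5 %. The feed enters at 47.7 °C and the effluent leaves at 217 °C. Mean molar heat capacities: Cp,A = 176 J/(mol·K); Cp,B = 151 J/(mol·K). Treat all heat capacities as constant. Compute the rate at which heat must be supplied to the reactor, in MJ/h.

Extent of reaction ξ = 0.435 × 39.7 = 17.27 mol/s
Reaction term: ξ·ΔH°_rxn = 17.27 × -16.4 = -283.22 kJ/s
Sensible, feed 47.7→25 °C: -158.61 kJ/s
Outlet flows (mol/s): A 22.431, B 17.27
Sensible, products 25→217 °C: 1258.6 kJ/s
Q = ΔH = 816.82 kJ/s = 816.82 kW
Heat supplied = 2940.6 MJ/h

Q_in = 2940 MJ/h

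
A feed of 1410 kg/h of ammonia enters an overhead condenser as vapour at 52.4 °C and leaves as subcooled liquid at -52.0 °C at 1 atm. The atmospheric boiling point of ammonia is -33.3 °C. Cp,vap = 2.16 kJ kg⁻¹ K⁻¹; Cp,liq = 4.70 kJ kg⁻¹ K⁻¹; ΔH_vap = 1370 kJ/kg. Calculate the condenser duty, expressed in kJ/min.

Q_c = 38600 kJ/min

vapour 52.4→-33.3 °C: -185.11 kJ/kg
condensation at -33.3 °C: -1370 kJ/kg
liquid -33.3→-52.0 °C: -87.89 kJ/kg
Δh = -185.11 + -1370 + -87.89 = -1643 kJ/kg
Q = ṁ·Δh = 1410 kg/h × -1643 kJ/kg = -2.3166e+06 kJ/h
|Q| = 643.51 kW = 38611 kJ/min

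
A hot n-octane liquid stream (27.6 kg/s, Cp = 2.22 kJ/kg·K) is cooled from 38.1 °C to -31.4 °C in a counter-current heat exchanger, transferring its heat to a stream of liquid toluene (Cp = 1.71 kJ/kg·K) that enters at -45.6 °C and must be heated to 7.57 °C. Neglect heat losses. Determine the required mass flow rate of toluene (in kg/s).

Heat released by hot stream: Q = 27.6 × 2.22 × (38.1 − -31.4) = 4258.4 kJ/s
Energy balance on cold side (adiabatic exchanger): Q = ṁ_c·Cp_c·(T_c,out − T_c,in)
ṁ_c = 4258.4 / [1.71 × (7.57 − -45.6)] = 46.836 kg/s

ṁ_c = 46.8 kg/s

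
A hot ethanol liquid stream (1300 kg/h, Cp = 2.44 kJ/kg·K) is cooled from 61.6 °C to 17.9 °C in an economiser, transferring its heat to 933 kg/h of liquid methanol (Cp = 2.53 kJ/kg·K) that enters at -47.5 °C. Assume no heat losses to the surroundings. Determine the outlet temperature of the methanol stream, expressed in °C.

Heat released by hot stream: Q = 1300 × 2.44 × (61.6 − 17.9) = 138620 kJ/h
Energy balance on cold side (adiabatic exchanger): Q = ṁ_c·Cp_c·(T_c,out − T_c,in)
T_c,out = -47.5 + 138620/(933 × 2.53) = 11.224 °C

T_c,out = 11.2 °C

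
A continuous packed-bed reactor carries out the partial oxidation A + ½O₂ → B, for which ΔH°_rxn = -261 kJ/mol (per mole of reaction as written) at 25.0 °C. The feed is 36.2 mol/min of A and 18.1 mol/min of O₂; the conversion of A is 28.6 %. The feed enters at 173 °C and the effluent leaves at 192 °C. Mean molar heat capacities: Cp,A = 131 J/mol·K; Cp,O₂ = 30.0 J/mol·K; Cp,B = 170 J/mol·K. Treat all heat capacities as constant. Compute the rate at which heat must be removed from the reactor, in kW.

Extent of reaction ξ = 0.286 × 36.2 = 10.353 mol/min
Reaction term: ξ·ΔH°_rxn = 10.353 × -261 = -2702.2 kJ/min
Sensible, feed 173→25 °C: -782.21 kJ/min
Outlet flows (mol/min): A 25.847, O₂ 12.923, B 10.353
Sensible, products 25→192 °C: 924.12 kJ/min
Q = ΔH = -2560.3 kJ/min = -42.671 kW
Heat removed = 42.671 kW

Q_out = 42.7 kW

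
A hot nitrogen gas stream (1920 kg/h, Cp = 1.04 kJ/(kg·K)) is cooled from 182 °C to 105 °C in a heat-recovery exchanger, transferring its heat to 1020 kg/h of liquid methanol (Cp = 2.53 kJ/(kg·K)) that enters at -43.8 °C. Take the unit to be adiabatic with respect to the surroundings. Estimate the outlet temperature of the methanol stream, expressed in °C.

T_c,out = 15.8 °C

Heat released by hot stream: Q = 1920 × 1.04 × (182 − 105) = 153750 kJ/h
Energy balance on cold side (adiabatic exchanger): Q = ṁ_c·Cp_c·(T_c,out − T_c,in)
T_c,out = -43.8 + 153750/(1020 × 2.53) = 15.781 °C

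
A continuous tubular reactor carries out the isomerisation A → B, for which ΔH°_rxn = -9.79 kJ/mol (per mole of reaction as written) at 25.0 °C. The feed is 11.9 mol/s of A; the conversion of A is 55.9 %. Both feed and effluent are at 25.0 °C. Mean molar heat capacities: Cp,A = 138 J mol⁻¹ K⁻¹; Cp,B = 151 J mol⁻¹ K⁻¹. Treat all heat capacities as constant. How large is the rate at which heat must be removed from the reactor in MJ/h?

Extent of reaction ξ = 0.559 × 11.9 = 6.6521 mol/s
Reaction term: ξ·ΔH°_rxn = 6.6521 × -9.79 = -65.124 kJ/s
Q = ΔH = -65.124 kJ/s = -65.124 kW
Heat removed = 234.45 MJ/h

Q_out = 234 MJ/h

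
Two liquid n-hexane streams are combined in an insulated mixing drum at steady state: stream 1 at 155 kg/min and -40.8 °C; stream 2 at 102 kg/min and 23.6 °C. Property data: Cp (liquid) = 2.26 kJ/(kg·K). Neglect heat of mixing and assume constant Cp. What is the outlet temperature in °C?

T_out = -15.2 °C

No heat crosses the boundary, so H_out = H_in.
Σ ṁᵢCp,ᵢTᵢ = 155×2.26×-40.8 + 102×2.26×23.6 = -8852
Σ ṁᵢCp,ᵢ = 155×2.26 + 102×2.26 = 580.82
T_out = -8852 / 580.82 = -15.24 °C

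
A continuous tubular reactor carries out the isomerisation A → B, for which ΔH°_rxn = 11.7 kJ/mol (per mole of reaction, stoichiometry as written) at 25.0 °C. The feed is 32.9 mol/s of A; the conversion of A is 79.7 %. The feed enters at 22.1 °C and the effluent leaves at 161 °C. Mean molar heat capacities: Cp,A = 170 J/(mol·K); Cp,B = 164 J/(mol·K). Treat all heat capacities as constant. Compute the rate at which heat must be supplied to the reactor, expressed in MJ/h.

Q_in = 3820 MJ/h

Extent of reaction ξ = 0.797 × 32.9 = 26.221 mol/s
Reaction term: ξ·ΔH°_rxn = 26.221 × 11.7 = 306.79 kJ/s
Sensible, feed 22.1→25 °C: 16.22 kJ/s
Outlet flows (mol/s): A 6.6787, B 26.221
Sensible, products 25→161 °C: 739.25 kJ/s
Q = ΔH = 1062.3 kJ/s = 1062.3 kW
Heat supplied = 3824.1 MJ/h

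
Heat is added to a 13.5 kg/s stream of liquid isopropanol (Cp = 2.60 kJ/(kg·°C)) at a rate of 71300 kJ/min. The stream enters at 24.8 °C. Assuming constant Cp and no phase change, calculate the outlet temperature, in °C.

T_out = 58.7 °C

Q = 71300 kJ/min = 1188.3 kJ/s
ΔT = Q/(ṁ·Cp) = 1188.3/(13.5×2.60) = 33.856 K
T_out = 24.8 + 33.856 = 58.656 °C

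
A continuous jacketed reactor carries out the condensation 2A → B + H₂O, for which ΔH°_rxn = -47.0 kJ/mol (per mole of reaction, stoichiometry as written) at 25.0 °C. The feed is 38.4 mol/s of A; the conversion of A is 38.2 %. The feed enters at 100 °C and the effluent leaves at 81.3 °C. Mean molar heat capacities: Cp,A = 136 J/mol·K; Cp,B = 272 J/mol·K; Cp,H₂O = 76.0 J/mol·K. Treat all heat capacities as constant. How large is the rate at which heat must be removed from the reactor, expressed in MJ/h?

Extent of reaction ξ = 0.382 × 38.4 / 2 = 7.3344 mol/s
Reaction term: ξ·ΔH°_rxn = 7.3344 × -47.0 = -344.72 kJ/s
Sensible, feed 100→25 °C: -391.68 kJ/s
Outlet flows (mol/s): A 23.731, B 7.3344, H₂O 7.3344
Sensible, products 25→81.3 °C: 325.4 kJ/s
Q = ΔH = -410.99 kJ/s = -410.99 kW
Heat removed = 1479.6 MJ/h

Q_out = 1480 MJ/h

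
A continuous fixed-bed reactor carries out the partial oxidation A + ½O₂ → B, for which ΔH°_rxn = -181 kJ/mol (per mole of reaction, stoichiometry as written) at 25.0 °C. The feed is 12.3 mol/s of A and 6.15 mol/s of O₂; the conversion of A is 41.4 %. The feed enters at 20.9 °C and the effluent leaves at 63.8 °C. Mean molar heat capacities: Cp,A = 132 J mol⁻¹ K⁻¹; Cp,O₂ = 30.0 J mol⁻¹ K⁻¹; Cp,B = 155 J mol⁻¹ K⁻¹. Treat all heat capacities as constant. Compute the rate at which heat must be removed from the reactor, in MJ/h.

Extent of reaction ξ = 0.414 × 12.3 = 5.0922 mol/s
Reaction term: ξ·ΔH°_rxn = 5.0922 × -181 = -921.69 kJ/s
Sensible, feed 20.9→25 °C: 7.4132 kJ/s
Outlet flows (mol/s): A 7.2078, O₂ 3.6039, B 5.0922
Sensible, products 25→63.8 °C: 71.735 kJ/s
Q = ΔH = -842.54 kJ/s = -842.54 kW
Heat removed = 3033.1 MJ/h

Q_out = 3030 MJ/h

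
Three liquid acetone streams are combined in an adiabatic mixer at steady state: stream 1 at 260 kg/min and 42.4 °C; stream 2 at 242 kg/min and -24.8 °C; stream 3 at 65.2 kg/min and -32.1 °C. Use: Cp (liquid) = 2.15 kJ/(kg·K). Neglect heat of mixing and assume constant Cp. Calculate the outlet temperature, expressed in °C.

Energy balance with Q = 0: Σ ṁᵢCp,ᵢ(T_out − Tᵢ) = 0
T_out = Σ ṁᵢCp,ᵢTᵢ / Σ ṁᵢCp,ᵢ
      = 6298.4 / 1219.5 = 5.1648 °C

T_out = 5.16 °C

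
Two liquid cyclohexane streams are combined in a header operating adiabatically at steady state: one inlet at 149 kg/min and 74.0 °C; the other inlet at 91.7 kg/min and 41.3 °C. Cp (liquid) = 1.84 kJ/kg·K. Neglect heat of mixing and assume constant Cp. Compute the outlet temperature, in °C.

T_out = 61.5 °C

Energy balance with Q = 0: Σ ṁᵢCp,ᵢ(T_out − Tᵢ) = 0
Σ ṁᵢCp,ᵢTᵢ = 149×1.84×74.0 + 91.7×1.84×41.3 = 27256
Σ ṁᵢCp,ᵢ = 149×1.84 + 91.7×1.84 = 442.89
T_out = 27256 / 442.89 = 61.542 °C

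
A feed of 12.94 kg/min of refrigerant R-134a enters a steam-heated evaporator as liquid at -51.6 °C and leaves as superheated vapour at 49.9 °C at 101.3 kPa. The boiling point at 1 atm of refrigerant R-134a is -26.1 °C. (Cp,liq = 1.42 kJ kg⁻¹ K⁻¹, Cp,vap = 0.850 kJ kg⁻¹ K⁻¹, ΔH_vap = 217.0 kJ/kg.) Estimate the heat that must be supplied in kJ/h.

Q = 247000 kJ/h

liquid -51.6→-26.1 °C: 36.21 kJ/kg
vaporisation at -26.1 °C: 217 kJ/kg
vapour -26.1→49.9 °C: 64.6 kJ/kg
Δh = 36.21 + 217 + 64.6 = 317.81 kJ/kg
Q = ṁ·Δh = 12.94 kg/min × 317.81 kJ/kg = 4112.5 kJ/min
|Q| = 68.541 kW = 246750 kJ/h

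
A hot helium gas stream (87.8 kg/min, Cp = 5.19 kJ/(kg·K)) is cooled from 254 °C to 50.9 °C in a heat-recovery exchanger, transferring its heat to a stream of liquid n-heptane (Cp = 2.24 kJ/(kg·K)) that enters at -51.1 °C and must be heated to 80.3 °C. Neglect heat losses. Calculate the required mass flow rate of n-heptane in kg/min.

Heat released by hot stream: Q = 87.8 × 5.19 × (254 − 50.9) = 92549 kJ/min
Energy balance on cold side (adiabatic exchanger): Q = ṁ_c·Cp_c·(T_c,out − T_c,in)
ṁ_c = 92549 / [2.24 × (80.3 − -51.1)] = 314.43 kg/min

ṁ_c = 314 kg/min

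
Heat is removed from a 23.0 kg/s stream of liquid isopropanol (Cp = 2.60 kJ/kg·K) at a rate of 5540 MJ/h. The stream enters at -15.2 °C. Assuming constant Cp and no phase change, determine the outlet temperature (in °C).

T_out = -40.9 °C

Q = 5540 MJ/h = 1538.9 kJ/s
ΔT = Q/(ṁ·Cp) = 1538.9/(23.0×2.60) = 25.734 K
T_out = -15.2 − 25.734 = -40.934 °C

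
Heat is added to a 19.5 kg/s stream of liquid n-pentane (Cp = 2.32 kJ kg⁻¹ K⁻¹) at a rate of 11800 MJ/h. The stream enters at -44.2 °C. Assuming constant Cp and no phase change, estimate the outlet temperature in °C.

Q = 11800 MJ/h = 3277.8 kJ/s
ΔT = Q/(ṁ·Cp) = 3277.8/(19.5×2.32) = 72.453 K
T_out = -44.2 + 72.453 = 28.253 °C

T_out = 28.3 °C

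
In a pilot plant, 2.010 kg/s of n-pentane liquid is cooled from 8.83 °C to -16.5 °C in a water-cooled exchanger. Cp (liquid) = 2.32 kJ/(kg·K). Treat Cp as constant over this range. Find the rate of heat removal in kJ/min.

Q = ṁ·Cp·ΔT = 2.010 × 2.32 × (-16.5 − 8.83) = -118.12 kJ/s
Cooling duty = 7087.1 kJ/min

Q_c = 7090 kJ/min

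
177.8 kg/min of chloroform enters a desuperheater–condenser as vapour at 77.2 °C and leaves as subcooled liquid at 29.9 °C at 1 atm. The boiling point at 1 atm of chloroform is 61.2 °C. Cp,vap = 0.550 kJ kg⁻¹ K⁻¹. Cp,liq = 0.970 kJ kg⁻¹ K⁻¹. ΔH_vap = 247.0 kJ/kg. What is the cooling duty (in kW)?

Q_c = 848 kW

vapour 77.2→61.2 °C: -8.8 kJ/kg
condensation at 61.2 °C: -247 kJ/kg
liquid 61.2→29.9 °C: -30.361 kJ/kg
Δh = -8.8 + -247 + -30.361 = -286.16 kJ/kg
Q = ṁ·Δh = 177.8 kg/min × -286.16 kJ/kg = -50879 kJ/min
|Q| = 847.99 kW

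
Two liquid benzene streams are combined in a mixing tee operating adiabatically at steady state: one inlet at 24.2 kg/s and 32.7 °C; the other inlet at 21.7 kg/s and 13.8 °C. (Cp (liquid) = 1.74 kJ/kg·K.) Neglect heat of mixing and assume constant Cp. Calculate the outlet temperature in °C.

T_out = 23.8 °C

Energy balance with Q = 0: Σ ṁᵢCp,ᵢ(T_out − Tᵢ) = 0
T_out = Σ ṁᵢCp,ᵢTᵢ / Σ ṁᵢCp,ᵢ
      = 1898 / 79.866 = 23.765 °C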